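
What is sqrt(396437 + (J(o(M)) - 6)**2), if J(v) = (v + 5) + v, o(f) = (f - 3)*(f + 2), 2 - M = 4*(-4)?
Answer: sqrt(755238) ≈ 869.04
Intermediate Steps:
M = 18 (M = 2 - 4*(-4) = 2 - 1*(-16) = 2 + 16 = 18)
o(f) = (-3 + f)*(2 + f)
J(v) = 5 + 2*v (J(v) = (5 + v) + v = 5 + 2*v)
sqrt(396437 + (J(o(M)) - 6)**2) = sqrt(396437 + ((5 + 2*(-6 + 18**2 - 1*18)) - 6)**2) = sqrt(396437 + ((5 + 2*(-6 + 324 - 18)) - 6)**2) = sqrt(396437 + ((5 + 2*300) - 6)**2) = sqrt(396437 + ((5 + 600) - 6)**2) = sqrt(396437 + (605 - 6)**2) = sqrt(396437 + 599**2) = sqrt(396437 + 358801) = sqrt(755238)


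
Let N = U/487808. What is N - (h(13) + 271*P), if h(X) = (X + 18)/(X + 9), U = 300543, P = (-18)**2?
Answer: -471150685003/5365888 ≈ -87805.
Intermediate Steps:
P = 324
h(X) = (18 + X)/(9 + X)
N = 300543/487808 ≈ 0.61611
N - (h(13) + 271*P) = 300543/487808 - ((18 + 13)/(9 + 13) + 271*324) = 300543/487808 - (31/22 + 87804) = 300543/487808 - 1*1931719/22 = 300543/487808 - 1931719/22 = -471150685003/5365888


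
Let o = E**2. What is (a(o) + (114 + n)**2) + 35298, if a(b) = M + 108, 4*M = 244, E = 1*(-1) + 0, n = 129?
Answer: 94516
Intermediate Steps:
E = -1 (E = -1 + 0 = -1)
M = 61 (M = (1/4)*244 = 61)
o = 1 (o = (-1)**2 = 1)
a(b) = 169 (a(b) = 61 + 108 = 169)
(a(o) + (114 + n)**2) + 35298 = (169 + (114 + 129)**2) + 35298 = (169 + 243**2) + 35298 = (169 + 59049) + 35298 = 59218 + 35298 = 94516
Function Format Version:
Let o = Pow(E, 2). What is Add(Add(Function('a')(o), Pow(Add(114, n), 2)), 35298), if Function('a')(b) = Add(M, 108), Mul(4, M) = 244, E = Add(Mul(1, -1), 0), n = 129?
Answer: 94516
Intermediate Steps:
E = -1 (E = Add(-1, 0) = -1)
M = 61 (M = Mul(Rational(1, 4), 244) = 61)
o = 1 (o = Pow(-1, 2) = 1)
Function('a')(b) = 169 (Function('a')(b) = Add(61, 108) = 169)
Add(Add(Function('a')(o), Pow(Add(114, n), 2)), 35298) = Add(Add(169, Pow(Add(114, 129), 2)), 35298) = Add(Add(169, Pow(243, 2)), 35298) = Add(Add(169, 59049), 35298) = Add(59218, 35298) = 94516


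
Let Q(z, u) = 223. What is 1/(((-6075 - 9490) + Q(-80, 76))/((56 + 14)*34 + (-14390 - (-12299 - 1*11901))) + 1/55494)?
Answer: -338235930/425688379 ≈ -0.79456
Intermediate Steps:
1/(((-6075 - 9490) + Q(-80, 76))/((56 + 14)*34 + (-14390 - (-12299 - 1*11901))) + 1/55494) = 1/(((-6075 - 9490) + 223)/((56 + 14)*34 + (-14390 - (-12299 - 1*11901))) + 1/55494) = 1/((-15565 + 223)/(70*34 + (-14390 - (-12299 - 11901))) + 1/55494) = 1/(-15342/(2380 + (-14390 - 1*(-24200))) + 1/55494) = 1/(-15342/(2380 + (-14390 + 24200)) + 1/55494) = 1/(-15342/(2380 + 9810) + 1/55494) = 1/(-15342/12190 + 1/55494) = 1/(-15342*1/12190 + 1/55494) = 1/(-7671/6095 + 1/55494) = 1/(-425688379/338235930) = -338235930/425688379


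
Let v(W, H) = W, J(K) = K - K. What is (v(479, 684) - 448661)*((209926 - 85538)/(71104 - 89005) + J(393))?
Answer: 6194273624/1989 ≈ 3.1143e+6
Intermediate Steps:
J(K) = 0
(v(479, 684) - 448661)*((209926 - 85538)/(71104 - 89005) + J(393)) = (479 - 448661)*((209926 - 85538)/(71104 - 89005) + 0) = -448182*(124388/(-17901) + 0) = -448182*(124388*(-1/17901) + 0) = -448182*(-124388/17901 + 0) = -448182*(-124388/17901) = 6194273624/1989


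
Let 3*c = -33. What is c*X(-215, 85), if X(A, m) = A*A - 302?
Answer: -505153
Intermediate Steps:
c = -11 (c = (1/3)*(-33) = -11)
X(A, m) = -302 + A**2 (X(A, m) = A**2 - 302 = -302 + A**2)
c*X(-215, 85) = -11*(-302 + (-215)**2) = -11*(-302 + 46225) = -11*45923 = -505153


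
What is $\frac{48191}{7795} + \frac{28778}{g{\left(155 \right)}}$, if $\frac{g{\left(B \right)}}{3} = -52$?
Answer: $- \frac{108403357}{608010} \approx -178.29$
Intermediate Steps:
$g{\left(B \right)} = -156$ ($g{\left(B \right)} = 3 \left(-52\right) = -156$)
$\frac{48191}{7795} + \frac{28778}{g{\left(155 \right)}} = \frac{48191}{7795} + \frac{28778}{-156} = 48191 \cdot \frac{1}{7795} + 28778 \left(- \frac{1}{156}\right) = \frac{48191}{7795} - \frac{14389}{78} = - \frac{108403357}{608010}$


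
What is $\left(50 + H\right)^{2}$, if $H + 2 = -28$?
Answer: $400$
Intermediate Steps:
$H = -30$ ($H = -2 - 28 = -30$)
$\left(50 + H\right)^{2} = \left(50 - 30\right)^{2} = 20^{2} = 400$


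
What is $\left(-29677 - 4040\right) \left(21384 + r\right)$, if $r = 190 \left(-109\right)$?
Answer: $-22725258$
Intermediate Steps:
$r = -20710$
$\left(-29677 - 4040\right) \left(21384 + r\right) = \left(-29677 - 4040\right) \left(21384 - 20710\right) = \left(-33717\right) 674 = -22725258$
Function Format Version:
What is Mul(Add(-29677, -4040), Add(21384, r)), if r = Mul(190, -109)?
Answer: -22725258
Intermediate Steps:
r = -20710
Mul(Add(-29677, -4040), Add(21384, r)) = Mul(Add(-29677, -4040), Add(21384, -20710)) = Mul(-33717, 674) = -22725258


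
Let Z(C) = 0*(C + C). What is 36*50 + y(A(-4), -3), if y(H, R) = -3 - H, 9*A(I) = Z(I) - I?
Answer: 16169/9 ≈ 1796.6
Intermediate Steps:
Z(C) = 0 (Z(C) = 0*(2*C) = 0)
A(I) = -I/9 (A(I) = (0 - I)/9 = (-I)/9 = -I/9)
36*50 + y(A(-4), -3) = 36*50 + (-3 - (-1)*(-4)/9) = 1800 + (-3 - 1*4/9) = 1800 + (-3 - 4/9) = 1800 - 31/9 = 16169/9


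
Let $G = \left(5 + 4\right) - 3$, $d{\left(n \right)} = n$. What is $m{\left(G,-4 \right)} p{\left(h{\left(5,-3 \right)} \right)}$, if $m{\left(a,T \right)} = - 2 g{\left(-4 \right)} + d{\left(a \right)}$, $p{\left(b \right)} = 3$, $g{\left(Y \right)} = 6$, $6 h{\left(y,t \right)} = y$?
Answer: $-18$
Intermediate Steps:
$h{\left(y,t \right)} = \frac{y}{6}$
$G = 6$ ($G = 9 - 3 = 6$)
$m{\left(a,T \right)} = -12 + a$ ($m{\left(a,T \right)} = \left(-2\right) 6 + a = -12 + a$)
$m{\left(G,-4 \right)} p{\left(h{\left(5,-3 \right)} \right)} = \left(-12 + 6\right) 3 = \left(-6\right) 3 = -18$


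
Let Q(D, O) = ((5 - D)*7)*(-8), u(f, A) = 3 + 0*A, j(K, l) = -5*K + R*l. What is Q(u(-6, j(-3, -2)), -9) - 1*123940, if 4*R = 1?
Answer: -124052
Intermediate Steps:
R = 1/4 (R = (1/4)*1 = 1/4 ≈ 0.25000)
j(K, l) = -5*K + l/4
u(f, A) = 3 (u(f, A) = 3 + 0 = 3)
Q(D, O) = -280 + 56*D (Q(D, O) = (35 - 7*D)*(-8) = -280 + 56*D)
Q(u(-6, j(-3, -2)), -9) - 1*123940 = (-280 + 56*3) - 1*123940 = (-280 + 168) - 123940 = -112 - 123940 = -124052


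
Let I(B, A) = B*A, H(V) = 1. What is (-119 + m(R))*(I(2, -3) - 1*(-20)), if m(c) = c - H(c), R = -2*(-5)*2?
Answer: -1400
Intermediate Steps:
I(B, A) = A*B
R = 20 (R = 10*2 = 20)
m(c) = -1 + c (m(c) = c - 1*1 = c - 1 = -1 + c)
(-119 + m(R))*(I(2, -3) - 1*(-20)) = (-119 + (-1 + 20))*(-3*2 - 1*(-20)) = (-119 + 19)*(-6 + 20) = -100*14 = -1400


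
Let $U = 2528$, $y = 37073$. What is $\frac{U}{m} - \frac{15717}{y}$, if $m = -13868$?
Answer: $- \frac{77920975}{128532091} \approx -0.60624$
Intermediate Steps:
$\frac{U}{m} - \frac{15717}{y} = \frac{2528}{-13868} - \frac{15717}{37073} = 2528 \left(- \frac{1}{13868}\right) - \frac{15717}{37073} = - \frac{632}{3467} - \frac{15717}{37073} = - \frac{77920975}{128532091}$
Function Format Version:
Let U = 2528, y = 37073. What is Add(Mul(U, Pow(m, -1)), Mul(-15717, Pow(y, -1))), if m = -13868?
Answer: Rational(-77920975, 128532091) ≈ -0.60624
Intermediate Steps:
Add(Mul(U, Pow(m, -1)), Mul(-15717, Pow(y, -1))) = Add(Mul(2528, Pow(-13868, -1)), Mul(-15717, Pow(37073, -1))) = Add(Mul(2528, Rational(-1, 13868)), Mul(-15717, Rational(1, 37073))) = Add(Rational(-632, 3467), Rational(-15717, 37073)) = Rational(-77920975, 128532091)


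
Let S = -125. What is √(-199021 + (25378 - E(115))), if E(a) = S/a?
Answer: 2*I*√22964143/23 ≈ 416.7*I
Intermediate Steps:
E(a) = -125/a
√(-199021 + (25378 - E(115))) = √(-199021 + (25378 - (-125)/115)) = √(-199021 + (25378 - 1*(-25/23))) = √(-199021 + (25378 + 25/23)) = √(-199021 + 583719/23) = √(-3993764/23) = 2*I*√22964143/23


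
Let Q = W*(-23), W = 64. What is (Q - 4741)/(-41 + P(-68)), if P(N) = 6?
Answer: 6213/35 ≈ 177.51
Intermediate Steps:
Q = -1472 (Q = 64*(-23) = -1472)
(Q - 4741)/(-41 + P(-68)) = (-1472 - 4741)/(-41 + 6) = -6213/(-35) = -6213*(-1/35) = 6213/35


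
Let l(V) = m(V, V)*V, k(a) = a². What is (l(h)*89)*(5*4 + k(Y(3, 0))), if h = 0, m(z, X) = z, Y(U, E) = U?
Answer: 0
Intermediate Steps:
l(V) = V² (l(V) = V*V = V²)
(l(h)*89)*(5*4 + k(Y(3, 0))) = (0²*89)*(5*4 + 3²) = (0*89)*(20 + 9) = 0*29 = 0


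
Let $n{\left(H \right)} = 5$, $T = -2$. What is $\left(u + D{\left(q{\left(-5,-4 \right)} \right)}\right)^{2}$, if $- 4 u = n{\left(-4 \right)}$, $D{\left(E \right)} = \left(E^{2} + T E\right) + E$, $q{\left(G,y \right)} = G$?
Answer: $\frac{13225}{16} \approx 826.56$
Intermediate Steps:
$D{\left(E \right)} = E^{2} - E$ ($D{\left(E \right)} = \left(E^{2} - 2 E\right) + E = E^{2} - E$)
$u = - \frac{5}{4}$ ($u = \left(- \frac{1}{4}\right) 5 = - \frac{5}{4} \approx -1.25$)
$\left(u + D{\left(q{\left(-5,-4 \right)} \right)}\right)^{2} = \left(- \frac{5}{4} - 5 \left(-1 - 5\right)\right)^{2} = \left(- \frac{5}{4} - -30\right)^{2} = \left(- \frac{5}{4} + 30\right)^{2} = \left(\frac{115}{4}\right)^{2} = \frac{13225}{16}$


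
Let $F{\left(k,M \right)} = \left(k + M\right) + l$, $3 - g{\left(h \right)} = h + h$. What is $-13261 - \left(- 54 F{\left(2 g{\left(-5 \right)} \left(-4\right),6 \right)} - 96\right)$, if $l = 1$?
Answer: $-18403$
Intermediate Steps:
$g{\left(h \right)} = 3 - 2 h$ ($g{\left(h \right)} = 3 - \left(h + h\right) = 3 - 2 h$)
$F{\left(k,M \right)} = 1 + M + k$ ($F{\left(k,M \right)} = \left(k + M\right) + 1 = \left(M + k\right) + 1 = 1 + M + k$)
$-13261 - \left(- 54 F{\left(2 g{\left(-5 \right)} \left(-4\right),6 \right)} - 96\right) = -13261 - \left(- 54 \left(1 + 6 + 2 \left(3 - -10\right) \left(-4\right)\right) - 96\right) = -13261 - \left(- 54 \left(1 + 6 + 2 \left(3 + 10\right) \left(-4\right)\right) - 96\right) = -13261 - \left(- 54 \left(1 + 6 + 2 \cdot 13 \left(-4\right)\right) - 96\right) = -13261 - \left(- 54 \left(1 + 6 + 26 \left(-4\right)\right) - 96\right) = -13261 - \left(- 54 \left(1 + 6 - 104\right) - 96\right) = -13261 - \left(\left(-54\right) \left(-97\right) - 96\right) = -13261 - \left(5238 - 96\right) = -13261 - 5142 = -18403$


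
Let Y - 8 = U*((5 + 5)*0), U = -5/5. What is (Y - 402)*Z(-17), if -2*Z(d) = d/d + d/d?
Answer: 394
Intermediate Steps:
U = -1 (U = -5*1/5 = -1)
Z(d) = -1 (Z(d) = -(d/d + d/d)/2 = -(1 + 1)/2 = -1/2*2 = -1)
Y = 8 (Y = 8 - (5 + 5)*0 = 8 - 10*0 = 8 - 1*0 = 8 + 0 = 8)
(Y - 402)*Z(-17) = (8 - 402)*(-1) = -394*(-1) = 394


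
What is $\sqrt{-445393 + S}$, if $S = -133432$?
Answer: $65 i \sqrt{137} \approx 760.81 i$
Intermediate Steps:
$\sqrt{-445393 + S} = \sqrt{-445393 - 133432} = \sqrt{-578825} = 65 i \sqrt{137}$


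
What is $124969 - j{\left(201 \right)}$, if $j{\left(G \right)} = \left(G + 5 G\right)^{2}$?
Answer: $-1329467$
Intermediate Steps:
$j{\left(G \right)} = 36 G^{2}$ ($j{\left(G \right)} = \left(6 G\right)^{2} = 36 G^{2}$)
$124969 - j{\left(201 \right)} = 124969 - 36 \cdot 201^{2} = 124969 - 36 \cdot 40401 = 124969 - 1454436 = -1329467$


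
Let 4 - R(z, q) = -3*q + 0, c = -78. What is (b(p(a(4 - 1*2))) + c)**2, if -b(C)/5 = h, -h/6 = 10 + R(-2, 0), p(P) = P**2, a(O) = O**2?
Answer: 116964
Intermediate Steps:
R(z, q) = 4 + 3*q (R(z, q) = 4 - (-3*q + 0) = 4 - (-3)*q = 4 + 3*q)
h = -84 (h = -6*(10 + (4 + 3*0)) = -6*(10 + (4 + 0)) = -6*(10 + 4) = -6*14 = -84)
b(C) = 420 (b(C) = -5*(-84) = 420)
(b(p(a(4 - 1*2))) + c)**2 = (420 - 78)**2 = 342**2 = 116964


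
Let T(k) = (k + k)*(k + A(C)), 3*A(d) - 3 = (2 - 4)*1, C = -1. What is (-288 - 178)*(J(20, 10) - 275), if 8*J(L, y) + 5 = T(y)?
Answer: 1396835/12 ≈ 1.1640e+5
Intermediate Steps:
A(d) = ⅓ (A(d) = 1 + ((2 - 4)*1)/3 = 1 + (-2*1)/3 = 1 + (⅓)*(-2) = 1 - ⅔ = ⅓)
T(k) = 2*k*(⅓ + k) (T(k) = (k + k)*(k + ⅓) = (2*k)*(⅓ + k) = 2*k*(⅓ + k))
J(L, y) = -5/8 + y*(1 + 3*y)/12 (J(L, y) = -5/8 + (2*y*(1 + 3*y)/3)/8 = -5/8 + y*(1 + 3*y)/12)
(-288 - 178)*(J(20, 10) - 275) = (-288 - 178)*((-5/8 + (1/12)*10*(1 + 3*10)) - 275) = -466*((-5/8 + (1/12)*10*(1 + 30)) - 275) = -466*((-5/8 + (1/12)*10*31) - 275) = -466*((-5/8 + 155/6) - 275) = -466*(605/24 - 275) = -466*(-5995/24) = 1396835/12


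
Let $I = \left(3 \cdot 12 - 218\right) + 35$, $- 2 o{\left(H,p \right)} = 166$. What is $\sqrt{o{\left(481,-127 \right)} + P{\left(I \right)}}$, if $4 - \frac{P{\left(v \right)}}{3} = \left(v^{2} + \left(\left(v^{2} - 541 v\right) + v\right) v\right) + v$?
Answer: $2 \sqrt{11117923} \approx 6668.7$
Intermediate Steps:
$o{\left(H,p \right)} = -83$ ($o{\left(H,p \right)} = \left(- \frac{1}{2}\right) 166 = -83$)
$I = -147$ ($I = \left(36 - 218\right) + 35 = -182 + 35 = -147$)
$P{\left(v \right)} = 12 - 3 v - 3 v^{2} - 3 v \left(v^{2} - 540 v\right)$ ($P{\left(v \right)} = 12 - 3 \left(\left(v^{2} + \left(\left(v^{2} - 541 v\right) + v\right) v\right) + v\right) = 12 - 3 \left(\left(v^{2} + \left(v^{2} - 540 v\right) v\right) + v\right) = 12 - 3 \left(\left(v^{2} + v \left(v^{2} - 540 v\right)\right) + v\right) = 12 - 3 \left(v + v^{2} + v \left(v^{2} - 540 v\right)\right) = 12 - \left(3 v + 3 v^{2} + 3 v \left(v^{2} - 540 v\right)\right) = 12 - 3 v - 3 v^{2} - 3 v \left(v^{2} - 540 v\right)$)
$\sqrt{o{\left(481,-127 \right)} + P{\left(I \right)}} = \sqrt{-83 + \left(12 - -441 - 3 \left(-147\right)^{3} + 1617 \left(-147\right)^{2}\right)} = \sqrt{-83 + \left(12 + 441 - -9529569 + 1617 \cdot 21609\right)} = \sqrt{-83 + \left(12 + 441 + 9529569 + 34941753\right)} = \sqrt{-83 + 44471775} = \sqrt{44471692} = 2 \sqrt{11117923}$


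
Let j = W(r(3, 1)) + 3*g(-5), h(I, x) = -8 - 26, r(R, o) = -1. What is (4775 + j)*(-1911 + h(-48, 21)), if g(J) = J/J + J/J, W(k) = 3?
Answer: -9304880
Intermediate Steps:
h(I, x) = -34
g(J) = 2 (g(J) = 1 + 1 = 2)
j = 9 (j = 3 + 3*2 = 3 + 6 = 9)
(4775 + j)*(-1911 + h(-48, 21)) = (4775 + 9)*(-1911 - 34) = 4784*(-1945) = -9304880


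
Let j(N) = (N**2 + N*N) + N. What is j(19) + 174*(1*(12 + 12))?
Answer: 4917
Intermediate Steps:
j(N) = N + 2*N**2 (j(N) = (N**2 + N**2) + N = 2*N**2 + N = N + 2*N**2)
j(19) + 174*(1*(12 + 12)) = 19*(1 + 2*19) + 174*(1*(12 + 12)) = 19*(1 + 38) + 174*(1*24) = 19*39 + 174*24 = 741 + 4176 = 4917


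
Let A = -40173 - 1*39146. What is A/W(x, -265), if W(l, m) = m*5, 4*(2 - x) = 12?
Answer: 79319/1325 ≈ 59.863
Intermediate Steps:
x = -1 (x = 2 - ¼*12 = 2 - 3 = -1)
W(l, m) = 5*m
A = -79319 (A = -40173 - 39146 = -79319)
A/W(x, -265) = -79319/(5*(-265)) = -79319/(-1325) = -79319*(-1/1325) = 79319/1325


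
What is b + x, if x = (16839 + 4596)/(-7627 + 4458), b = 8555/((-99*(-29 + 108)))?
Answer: -194753930/24784749 ≈ -7.8578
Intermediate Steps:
b = -8555/7821 (b = 8555/((-99*79)) = 8555/(-7821) = 8555*(-1/7821) = -8555/7821 ≈ -1.0938)
x = -21435/3169 (x = 21435/(-3169) = 21435*(-1/3169) = -21435/3169 ≈ -6.7640)
b + x = -8555/7821 - 21435/3169 = -194753930/24784749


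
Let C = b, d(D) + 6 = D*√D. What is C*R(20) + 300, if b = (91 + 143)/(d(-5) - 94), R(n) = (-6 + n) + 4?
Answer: 1292/5 + 52*I*√5/25 ≈ 258.4 + 4.651*I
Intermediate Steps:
d(D) = -6 + D^(3/2) (d(D) = -6 + D*√D = -6 + D^(3/2))
R(n) = -2 + n
b = 234/(-100 - 5*I*√5) (b = (91 + 143)/((-6 + (-5)^(3/2)) - 94) = 234/((-6 - 5*I*√5) - 94) = 234/(-100 - 5*I*√5) ≈ -2.3111 + 0.25839*I)
C = -104/45 + 26*I*√5/225 ≈ -2.3111 + 0.25839*I
C*R(20) + 300 = (-104/45 + 26*I*√5/225)*(-2 + 20) + 300 = (-104/45 + 26*I*√5/225)*18 + 300 = (-208/5 + 52*I*√5/25) + 300 = 1292/5 + 52*I*√5/25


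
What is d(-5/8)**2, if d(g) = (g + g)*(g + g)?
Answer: 625/256 ≈ 2.4414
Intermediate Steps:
d(g) = 4*g**2 (d(g) = (2*g)*(2*g) = 4*g**2)
d(-5/8)**2 = (4*(-5/8)**2)**2 = (4*(25/64))**2 = (25/16)**2 = 625/256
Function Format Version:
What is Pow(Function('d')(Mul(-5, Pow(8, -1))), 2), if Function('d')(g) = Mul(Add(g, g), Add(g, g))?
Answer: Rational(625, 256) ≈ 2.4414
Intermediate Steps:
Function('d')(g) = Mul(4, Pow(g, 2)) (Function('d')(g) = Mul(Mul(2, g), Mul(2, g)) = Mul(4, Pow(g, 2)))
Pow(Function('d')(Mul(-5, Pow(8, -1))), 2) = Pow(Mul(4, Pow(Mul(-5, Pow(8, -1)), 2)), 2) = Pow(Mul(4, Pow(Mul(-5, Rational(1, 8)), 2)), 2) = Pow(Mul(4, Pow(Rational(-5, 8), 2)), 2) = Pow(Mul(4, Rational(25, 64)), 2) = Pow(Rational(25, 16), 2) = Rational(625, 256)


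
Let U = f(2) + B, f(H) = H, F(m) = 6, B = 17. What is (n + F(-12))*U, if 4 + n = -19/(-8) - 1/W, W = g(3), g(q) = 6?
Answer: 1919/24 ≈ 79.958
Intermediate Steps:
W = 6
n = -43/24 (n = -4 + (-19/(-8) - 1/6) = -4 + (-19*(-⅛) - 1*⅙) = -4 + (19/8 - ⅙) = -4 + 53/24 = -43/24 ≈ -1.7917)
U = 19 (U = 2 + 17 = 19)
(n + F(-12))*U = (-43/24 + 6)*19 = (101/24)*19 = 1919/24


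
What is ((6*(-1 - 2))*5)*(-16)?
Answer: 1440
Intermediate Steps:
((6*(-1 - 2))*5)*(-16) = ((6*(-3))*5)*(-16) = -18*5*(-16) = -90*(-16) = 1440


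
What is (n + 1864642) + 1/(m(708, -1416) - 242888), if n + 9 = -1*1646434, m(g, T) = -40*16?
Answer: 53137566071/243528 ≈ 2.1820e+5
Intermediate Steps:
m(g, T) = -640
n = -1646443 (n = -9 - 1*1646434 = -9 - 1646434 = -1646443)
(n + 1864642) + 1/(m(708, -1416) - 242888) = (-1646443 + 1864642) + 1/(-640 - 242888) = 218199 + 1/(-243528) = 218199 - 1/243528 = 53137566071/243528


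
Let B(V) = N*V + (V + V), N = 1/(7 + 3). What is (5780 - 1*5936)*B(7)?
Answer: -11466/5 ≈ -2293.2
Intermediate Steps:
N = ⅒ (N = 1/10 = ⅒ ≈ 0.10000)
B(V) = 21*V/10 (B(V) = V/10 + (V + V) = V/10 + 2*V = 21*V/10)
(5780 - 1*5936)*B(7) = (5780 - 1*5936)*((21/10)*7) = (5780 - 5936)*(147/10) = -156*147/10 = -11466/5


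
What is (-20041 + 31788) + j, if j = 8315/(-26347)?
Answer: 309489894/26347 ≈ 11747.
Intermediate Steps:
j = -8315/26347 (j = 8315*(-1/26347) = -8315/26347 ≈ -0.31560)
(-20041 + 31788) + j = (-20041 + 31788) - 8315/26347 = 11747 - 8315/26347 = 309489894/26347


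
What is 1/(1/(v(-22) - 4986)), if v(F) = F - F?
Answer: -4986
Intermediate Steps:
v(F) = 0
1/(1/(v(-22) - 4986)) = 1/(1/(0 - 4986)) = 1/(1/(-4986)) = 1/(-1/4986) = -4986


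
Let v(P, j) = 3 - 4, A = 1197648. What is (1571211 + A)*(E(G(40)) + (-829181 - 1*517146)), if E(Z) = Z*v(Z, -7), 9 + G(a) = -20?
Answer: -3727709333982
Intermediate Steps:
G(a) = -29 (G(a) = -9 - 20 = -29)
v(P, j) = -1
E(Z) = -Z (E(Z) = Z*(-1) = -Z)
(1571211 + A)*(E(G(40)) + (-829181 - 1*517146)) = (1571211 + 1197648)*(-1*(-29) + (-829181 - 1*517146)) = 2768859*(29 + (-829181 - 517146)) = 2768859*(29 - 1346327) = 2768859*(-1346298) = -3727709333982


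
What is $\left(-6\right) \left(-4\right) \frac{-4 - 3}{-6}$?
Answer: $28$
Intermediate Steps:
$\left(-6\right) \left(-4\right) \frac{-4 - 3}{-6} = 24 \left(-4 - 3\right) \left(- \frac{1}{6}\right) = 24 \left(\left(-7\right) \left(- \frac{1}{6}\right)\right) = 24 \cdot \frac{7}{6} = 28$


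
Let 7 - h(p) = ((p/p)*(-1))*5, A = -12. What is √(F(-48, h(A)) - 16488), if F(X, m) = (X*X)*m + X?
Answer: 2*√2778 ≈ 105.41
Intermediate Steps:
h(p) = 12 (h(p) = 7 - (p/p)*(-1)*5 = 7 - 1*(-1)*5 = 7 - (-1)*5 = 7 - 1*(-5) = 7 + 5 = 12)
F(X, m) = X + m*X² (F(X, m) = X²*m + X = m*X² + X = X + m*X²)
√(F(-48, h(A)) - 16488) = √(-48*(1 - 48*12) - 16488) = √(-48*(1 - 576) - 16488) = √(-48*(-575) - 16488) = √(27600 - 16488) = √11112 = 2*√2778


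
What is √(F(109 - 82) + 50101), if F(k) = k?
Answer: 4*√3133 ≈ 223.89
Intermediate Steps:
√(F(109 - 82) + 50101) = √((109 - 82) + 50101) = √(27 + 50101) = √50128 = 4*√3133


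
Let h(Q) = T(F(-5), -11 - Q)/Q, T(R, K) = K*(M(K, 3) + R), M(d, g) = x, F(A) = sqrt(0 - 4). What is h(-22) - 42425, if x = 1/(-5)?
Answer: -424249/10 - I ≈ -42425.0 - 1.0*I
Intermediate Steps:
x = -1/5 ≈ -0.20000
F(A) = 2*I (F(A) = sqrt(-4) = 2*I)
M(d, g) = -1/5
T(R, K) = K*(-1/5 + R)
h(Q) = (-11 - Q)*(-1/5 + 2*I)/Q (h(Q) = ((-11 - Q)*(-1/5 + 2*I))/Q = (-11 - Q)*(-1/5 + 2*I)/Q)
h(-22) - 42425 = (1/5)*(1 - 10*I)*(11 - 22)/(-22) - 42425 = (1/5)*(-1/22)*(1 - 10*I)*(-11) - 42425 = (1/10 - I) - 42425 = -424249/10 - I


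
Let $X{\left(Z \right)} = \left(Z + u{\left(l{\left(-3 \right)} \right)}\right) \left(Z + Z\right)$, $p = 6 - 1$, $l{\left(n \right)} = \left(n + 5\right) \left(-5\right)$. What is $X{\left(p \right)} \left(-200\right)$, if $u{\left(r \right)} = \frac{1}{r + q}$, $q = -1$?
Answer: $- \frac{108000}{11} \approx -9818.2$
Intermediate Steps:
$l{\left(n \right)} = -25 - 5 n$ ($l{\left(n \right)} = \left(5 + n\right) \left(-5\right) = -25 - 5 n$)
$p = 5$ ($p = 6 - 1 = 5$)
$u{\left(r \right)} = \frac{1}{-1 + r}$ ($u{\left(r \right)} = \frac{1}{r - 1} = \frac{1}{-1 + r}$)
$X{\left(Z \right)} = 2 Z \left(- \frac{1}{11} + Z\right)$ ($X{\left(Z \right)} = \left(Z + \frac{1}{-1 - 10}\right) \left(Z + Z\right) = \left(Z + \frac{1}{-1 + \left(-25 + 15\right)}\right) 2 Z = \left(Z + \frac{1}{-1 - 10}\right) 2 Z = \left(Z + \frac{1}{-11}\right) 2 Z = \left(Z - \frac{1}{11}\right) 2 Z = \left(- \frac{1}{11} + Z\right) 2 Z = 2 Z \left(- \frac{1}{11} + Z\right)$)
$X{\left(p \right)} \left(-200\right) = \frac{2}{11} \cdot 5 \left(-1 + 11 \cdot 5\right) \left(-200\right) = \frac{2}{11} \cdot 5 \left(-1 + 55\right) \left(-200\right) = \frac{2}{11} \cdot 5 \cdot 54 \left(-200\right) = \frac{540}{11} \left(-200\right) = - \frac{108000}{11}$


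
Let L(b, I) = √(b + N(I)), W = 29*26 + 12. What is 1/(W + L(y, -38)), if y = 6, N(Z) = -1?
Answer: 766/586751 - √5/586751 ≈ 0.0013017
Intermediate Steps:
W = 766 (W = 754 + 12 = 766)
L(b, I) = √(-1 + b) (L(b, I) = √(b - 1) = √(-1 + b))
1/(W + L(y, -38)) = 1/(766 + √(-1 + 6)) = 1/(766 + √5)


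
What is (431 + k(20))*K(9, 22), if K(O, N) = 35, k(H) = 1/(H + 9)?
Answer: 437500/29 ≈ 15086.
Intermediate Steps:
k(H) = 1/(9 + H)
(431 + k(20))*K(9, 22) = (431 + 1/(9 + 20))*35 = (431 + 1/29)*35 = (12500/29)*35 = 437500/29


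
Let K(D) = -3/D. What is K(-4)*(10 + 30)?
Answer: 30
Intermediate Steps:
K(-4)*(10 + 30) = (-3/(-4))*(10 + 30) = -3*(-1/4)*40 = (3/4)*40 = 30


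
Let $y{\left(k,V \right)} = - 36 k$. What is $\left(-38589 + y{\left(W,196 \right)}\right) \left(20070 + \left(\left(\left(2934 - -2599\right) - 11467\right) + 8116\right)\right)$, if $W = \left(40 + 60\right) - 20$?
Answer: $-922768188$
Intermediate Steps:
$W = 80$ ($W = 100 - 20 = 80$)
$\left(-38589 + y{\left(W,196 \right)}\right) \left(20070 + \left(\left(\left(2934 - -2599\right) - 11467\right) + 8116\right)\right) = \left(-38589 - 2880\right) \left(20070 + \left(\left(\left(2934 - -2599\right) - 11467\right) + 8116\right)\right) = \left(-38589 - 2880\right) \left(20070 + \left(\left(\left(2934 + 2599\right) - 11467\right) + 8116\right)\right) = - 41469 \left(20070 + \left(\left(5533 - 11467\right) + 8116\right)\right) = - 41469 \left(20070 + \left(-5934 + 8116\right)\right) = - 41469 \left(20070 + 2182\right) = \left(-41469\right) 22252 = -922768188$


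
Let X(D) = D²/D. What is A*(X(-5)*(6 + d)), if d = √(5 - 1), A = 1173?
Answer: -46920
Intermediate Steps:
X(D) = D
d = 2 (d = √4 = 2)
A*(X(-5)*(6 + d)) = 1173*(-5*(6 + 2)) = 1173*(-5*8) = 1173*(-40) = -46920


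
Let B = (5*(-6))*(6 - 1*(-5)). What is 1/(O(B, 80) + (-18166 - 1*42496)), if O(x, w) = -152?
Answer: -1/60814 ≈ -1.6444e-5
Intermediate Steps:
B = -330 (B = -30*(6 + 5) = -30*11 = -330)
1/(O(B, 80) + (-18166 - 1*42496)) = 1/(-152 + (-18166 - 1*42496)) = 1/(-152 + (-18166 - 42496)) = 1/(-152 - 60662) = 1/(-60814) = -1/60814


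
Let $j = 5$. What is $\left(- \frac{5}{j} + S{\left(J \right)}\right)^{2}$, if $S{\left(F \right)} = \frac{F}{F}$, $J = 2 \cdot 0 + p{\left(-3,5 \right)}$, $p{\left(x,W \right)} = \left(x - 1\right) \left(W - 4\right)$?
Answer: $0$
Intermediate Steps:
$p{\left(x,W \right)} = \left(-1 + x\right) \left(-4 + W\right)$
$J = -4$ ($J = 2 \cdot 0 + \left(4 - 5 - -12 + 5 \left(-3\right)\right) = 0 + \left(4 - 5 + 12 - 15\right) = 0 - 4 = -4$)
$S{\left(F \right)} = 1$
$\left(- \frac{5}{j} + S{\left(J \right)}\right)^{2} = \left(- \frac{5}{5} + 1\right)^{2} = \left(\left(-5\right) \frac{1}{5} + 1\right)^{2} = \left(-1 + 1\right)^{2} = 0^{2} = 0$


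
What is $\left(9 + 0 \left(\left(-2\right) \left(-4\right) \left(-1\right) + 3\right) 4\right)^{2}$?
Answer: $81$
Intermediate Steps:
$\left(9 + 0 \left(\left(-2\right) \left(-4\right) \left(-1\right) + 3\right) 4\right)^{2} = \left(9 + 0 \left(8 \left(-1\right) + 3\right) 4\right)^{2} = \left(9 + 0 \left(-8 + 3\right) 4\right)^{2} = \left(9 + 0 \left(-5\right) 4\right)^{2} = \left(9 + 0 \cdot 4\right)^{2} = \left(9 + 0\right)^{2} = 9^{2} = 81$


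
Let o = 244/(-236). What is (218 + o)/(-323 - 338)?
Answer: -12801/38999 ≈ -0.32824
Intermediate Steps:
o = -61/59 (o = 244*(-1/236) = -61/59 ≈ -1.0339)
(218 + o)/(-323 - 338) = (218 - 61/59)/(-323 - 338) = (12801/59)/(-661) = (12801/59)*(-1/661) = -12801/38999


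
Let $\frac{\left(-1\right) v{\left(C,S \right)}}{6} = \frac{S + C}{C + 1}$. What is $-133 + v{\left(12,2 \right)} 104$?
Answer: $-805$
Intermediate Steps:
$v{\left(C,S \right)} = - \frac{6 \left(C + S\right)}{1 + C}$ ($v{\left(C,S \right)} = - 6 \frac{S + C}{C + 1} = - 6 \frac{C + S}{1 + C} = - \frac{6 \left(C + S\right)}{1 + C}$)
$-133 + v{\left(12,2 \right)} 104 = -133 + \frac{6 \left(\left(-1\right) 12 - 2\right)}{1 + 12} \cdot 104 = -133 + \frac{6 \left(-12 - 2\right)}{13} \cdot 104 = -133 + 6 \cdot \frac{1}{13} \left(-14\right) 104 = -133 - 672 = -805$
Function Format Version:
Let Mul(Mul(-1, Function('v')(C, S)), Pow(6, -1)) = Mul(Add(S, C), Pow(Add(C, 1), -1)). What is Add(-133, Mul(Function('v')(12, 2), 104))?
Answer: -805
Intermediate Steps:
Function('v')(C, S) = Mul(-6, Pow(Add(1, C), -1), Add(C, S)) (Function('v')(C, S) = Mul(-6, Mul(Add(S, C), Pow(Add(C, 1), -1))) = Mul(-6, Mul(Add(C, S), Pow(Add(1, C), -1))) = Mul(-6, Mul(Pow(Add(1, C), -1), Add(C, S))) = Mul(-6, Pow(Add(1, C), -1), Add(C, S)))
Add(-133, Mul(Function('v')(12, 2), 104)) = Add(-133, Mul(Mul(6, Pow(Add(1, 12), -1), Add(Mul(-1, 12), Mul(-1, 2))), 104)) = Add(-133, Mul(Mul(6, Pow(13, -1), Add(-12, -2)), 104)) = Add(-133, Mul(Mul(6, Rational(1, 13), -14), 104)) = Add(-133, Mul(Rational(-84, 13), 104)) = Add(-133, -672) = -805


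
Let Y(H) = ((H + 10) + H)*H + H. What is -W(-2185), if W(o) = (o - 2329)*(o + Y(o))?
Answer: 42983346220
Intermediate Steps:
Y(H) = H + H*(10 + 2*H) (Y(H) = ((10 + H) + H)*H + H = (10 + 2*H)*H + H = H*(10 + 2*H) + H = H + H*(10 + 2*H))
W(o) = (-2329 + o)*(o + o*(11 + 2*o)) (W(o) = (o - 2329)*(o + o*(11 + 2*o)) = (-2329 + o)*(o + o*(11 + 2*o)))
-W(-2185) = -2*(-2185)*(-13974 + (-2185)² - 2323*(-2185)) = -2*(-2185)*(-13974 + 4774225 + 5075755) = -2*(-2185)*9836006 = -1*(-42983346220) = 42983346220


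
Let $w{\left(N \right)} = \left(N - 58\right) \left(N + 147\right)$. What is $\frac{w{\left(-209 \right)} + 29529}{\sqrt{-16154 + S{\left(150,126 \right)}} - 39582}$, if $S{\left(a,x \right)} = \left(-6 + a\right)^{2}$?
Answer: $- \frac{912028653}{783365071} - \frac{46083 \sqrt{4582}}{1566730142} \approx -1.1662$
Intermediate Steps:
$w{\left(N \right)} = \left(-58 + N\right) \left(147 + N\right)$
$\frac{w{\left(-209 \right)} + 29529}{\sqrt{-16154 + S{\left(150,126 \right)}} - 39582} = \frac{\left(-8526 + \left(-209\right)^{2} + 89 \left(-209\right)\right) + 29529}{\sqrt{-16154 + \left(-6 + 150\right)^{2}} - 39582} = \frac{\left(-8526 + 43681 - 18601\right) + 29529}{\sqrt{-16154 + 144^{2}} - 39582} = \frac{16554 + 29529}{\sqrt{-16154 + 20736} - 39582} = \frac{46083}{\sqrt{4582} - 39582} = \frac{46083}{-39582 + \sqrt{4582}}$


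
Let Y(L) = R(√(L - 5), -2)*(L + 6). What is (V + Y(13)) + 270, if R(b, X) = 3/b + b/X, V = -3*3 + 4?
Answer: 265 - 19*√2/4 ≈ 258.28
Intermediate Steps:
V = -5 (V = -9 + 4 = -5)
Y(L) = (6 + L)*(3/√(-5 + L) - √(-5 + L)/2) (Y(L) = (3/(√(L - 5)) + √(L - 5)/(-2))*(L + 6) = (3/(√(-5 + L)) + √(-5 + L)*(-½))*(6 + L) = (3/√(-5 + L) - √(-5 + L)/2)*(6 + L) = (6 + L)*(3/√(-5 + L) - √(-5 + L)/2))
(V + Y(13)) + 270 = (-5 + (6 + 13)*(11 - 1*13)/(2*√(-5 + 13))) + 270 = (-5 + (½)*19*(11 - 13)/√8) + 270 = (-5 + (½)*(√2/4)*19*(-2)) + 270 = (-5 - 19*√2/4) + 270 = 265 - 19*√2/4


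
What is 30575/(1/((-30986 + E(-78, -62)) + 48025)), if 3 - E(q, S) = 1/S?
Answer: 32305697875/62 ≈ 5.2106e+8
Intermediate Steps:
E(q, S) = 3 - 1/S
30575/(1/((-30986 + E(-78, -62)) + 48025)) = 30575/(1/((-30986 + (3 - 1/(-62))) + 48025)) = 30575/(1/((-30986 + (3 - 1*(-1/62))) + 48025)) = 30575/(1/((-30986 + (3 + 1/62)) + 48025)) = 30575/(1/((-30986 + 187/62) + 48025)) = 30575/(1/(-1920945/62 + 48025)) = 30575/(1/(1056605/62)) = 30575/(62/1056605) = 30575*(1056605/62) = 32305697875/62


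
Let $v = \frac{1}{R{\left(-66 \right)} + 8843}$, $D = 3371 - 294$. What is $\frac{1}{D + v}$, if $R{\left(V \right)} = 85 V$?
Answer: $\frac{3233}{9947942} \approx 0.00032499$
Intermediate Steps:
$D = 3077$
$v = \frac{1}{3233}$ ($v = \frac{1}{85 \left(-66\right) + 8843} = \frac{1}{-5610 + 8843} = \frac{1}{3233} \approx 0.00030931$)
$\frac{1}{D + v} = \frac{1}{3077 + \frac{1}{3233}} = \frac{1}{\frac{9947942}{3233}} = \frac{3233}{9947942}$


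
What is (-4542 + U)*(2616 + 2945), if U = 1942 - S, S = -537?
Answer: -11472343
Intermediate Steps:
U = 2479 (U = 1942 - 1*(-537) = 1942 + 537 = 2479)
(-4542 + U)*(2616 + 2945) = (-4542 + 2479)*(2616 + 2945) = -2063*5561 = -11472343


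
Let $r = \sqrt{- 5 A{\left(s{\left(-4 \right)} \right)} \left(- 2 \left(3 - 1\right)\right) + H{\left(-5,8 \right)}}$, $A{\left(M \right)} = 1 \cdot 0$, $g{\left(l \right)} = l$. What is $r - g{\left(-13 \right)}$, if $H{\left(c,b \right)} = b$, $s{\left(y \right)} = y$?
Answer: $13 + 2 \sqrt{2} \approx 15.828$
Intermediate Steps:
$A{\left(M \right)} = 0$
$r = 2 \sqrt{2}$ ($r = \sqrt{\left(-5\right) 0 \left(- 2 \left(3 - 1\right)\right) + 8} = \sqrt{0 \left(\left(-2\right) 2\right) + 8} = \sqrt{0 \left(-4\right) + 8} = \sqrt{0 + 8} = \sqrt{8} = 2 \sqrt{2} \approx 2.8284$)
$r - g{\left(-13 \right)} = 2 \sqrt{2} - -13 = 2 \sqrt{2} + 13 = 13 + 2 \sqrt{2}$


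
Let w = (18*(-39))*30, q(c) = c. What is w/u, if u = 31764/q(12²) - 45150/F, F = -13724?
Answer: -867082320/9217307 ≈ -94.071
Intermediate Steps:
u = 9217307/41172 (u = 31764/(12²) - 45150/(-13724) = 31764/144 - 45150*(-1/13724) = 31764*(1/144) + 22575/6862 = 2647/12 + 22575/6862 = 9217307/41172 ≈ 223.87)
w = -21060 (w = -702*30 = -21060)
w/u = -21060/9217307/41172 = -21060*41172/9217307 = -867082320/9217307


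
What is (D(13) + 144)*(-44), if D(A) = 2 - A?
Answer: -5852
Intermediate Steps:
(D(13) + 144)*(-44) = ((2 - 1*13) + 144)*(-44) = ((2 - 13) + 144)*(-44) = (-11 + 144)*(-44) = 133*(-44) = -5852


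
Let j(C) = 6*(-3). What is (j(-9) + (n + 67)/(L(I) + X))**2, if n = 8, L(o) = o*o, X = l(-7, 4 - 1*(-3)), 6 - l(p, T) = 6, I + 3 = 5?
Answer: 9/16 ≈ 0.56250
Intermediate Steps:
I = 2 (I = -3 + 5 = 2)
l(p, T) = 0 (l(p, T) = 6 - 1*6 = 6 - 6 = 0)
j(C) = -18
X = 0
L(o) = o**2
(j(-9) + (n + 67)/(L(I) + X))**2 = (-18 + (8 + 67)/(2**2 + 0))**2 = (-18 + 75/(4 + 0))**2 = (-18 + 75/4)**2 = (3/4)**2 = 9/16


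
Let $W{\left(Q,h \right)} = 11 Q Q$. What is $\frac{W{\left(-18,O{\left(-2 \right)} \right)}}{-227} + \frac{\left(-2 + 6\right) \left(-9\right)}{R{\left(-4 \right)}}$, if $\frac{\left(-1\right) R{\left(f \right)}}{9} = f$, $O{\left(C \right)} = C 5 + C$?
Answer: $- \frac{3791}{227} \approx -16.7$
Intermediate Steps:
$O{\left(C \right)} = 6 C$ ($O{\left(C \right)} = 5 C + C = 6 C$)
$R{\left(f \right)} = - 9 f$
$W{\left(Q,h \right)} = 11 Q^{2}$
$\frac{W{\left(-18,O{\left(-2 \right)} \right)}}{-227} + \frac{\left(-2 + 6\right) \left(-9\right)}{R{\left(-4 \right)}} = \frac{11 \left(-18\right)^{2}}{-227} + \frac{\left(-2 + 6\right) \left(-9\right)}{\left(-9\right) \left(-4\right)} = 11 \cdot 324 \left(- \frac{1}{227}\right) + \frac{4 \left(-9\right)}{36} = 3564 \left(- \frac{1}{227}\right) - 1 = - \frac{3564}{227} - 1 = - \frac{3791}{227}$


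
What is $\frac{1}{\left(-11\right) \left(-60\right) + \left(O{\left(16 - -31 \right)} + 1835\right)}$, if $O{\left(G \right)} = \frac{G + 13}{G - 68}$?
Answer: $\frac{7}{17445} \approx 0.00040126$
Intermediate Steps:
$O{\left(G \right)} = \frac{13 + G}{-68 + G}$
$\frac{1}{\left(-11\right) \left(-60\right) + \left(O{\left(16 - -31 \right)} + 1835\right)} = \frac{1}{\left(-11\right) \left(-60\right) + \left(\frac{13 + \left(16 - -31\right)}{-68 + \left(16 - -31\right)} + 1835\right)} = \frac{1}{660 + \left(\frac{13 + \left(16 + 31\right)}{-68 + \left(16 + 31\right)} + 1835\right)} = \frac{1}{660 + \left(\frac{13 + 47}{-68 + 47} + 1835\right)} = \frac{1}{660 + \left(\frac{1}{-21} \cdot 60 + 1835\right)} = \frac{1}{660 + \left(\left(- \frac{1}{21}\right) 60 + 1835\right)} = \frac{1}{660 + \left(- \frac{20}{7} + 1835\right)} = \frac{1}{660 + \frac{12825}{7}} = \frac{1}{\frac{17445}{7}} = \frac{7}{17445}$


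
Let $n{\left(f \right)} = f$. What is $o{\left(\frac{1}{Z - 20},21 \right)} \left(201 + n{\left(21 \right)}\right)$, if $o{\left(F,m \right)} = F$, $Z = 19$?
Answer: $-222$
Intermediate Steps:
$o{\left(\frac{1}{Z - 20},21 \right)} \left(201 + n{\left(21 \right)}\right) = \frac{201 + 21}{19 - 20} = \frac{1}{-1} \cdot 222 = \left(-1\right) 222 = -222$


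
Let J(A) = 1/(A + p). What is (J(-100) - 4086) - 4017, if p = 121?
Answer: -170162/21 ≈ -8103.0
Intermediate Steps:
J(A) = 1/(121 + A) (J(A) = 1/(A + 121) = 1/(121 + A))
(J(-100) - 4086) - 4017 = (1/(121 - 100) - 4086) - 4017 = (1/21 - 4086) - 4017 = -85805/21 - 4017 = -170162/21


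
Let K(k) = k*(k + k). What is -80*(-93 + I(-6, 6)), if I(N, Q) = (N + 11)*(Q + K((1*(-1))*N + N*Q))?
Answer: -714960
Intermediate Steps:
K(k) = 2*k² (K(k) = k*(2*k) = 2*k²)
I(N, Q) = (11 + N)*(Q + 2*(-N + N*Q)²) (I(N, Q) = (N + 11)*(Q + 2*((1*(-1))*N + N*Q)²) = (11 + N)*(Q + 2*(-N + N*Q)²))
-80*(-93 + I(-6, 6)) = -80*(-93 + (11*6 - 6*6 + 2*(-6)³*(-1 + 6)² + 22*(-6)²*(-1 + 6)²)) = -80*(-93 + (66 - 36 + 2*(-216)*5² + 22*36*5²)) = -80*(-93 + (66 - 36 + 2*(-216)*25 + 22*36*25)) = -80*(-93 + (66 - 36 - 10800 + 19800)) = -80*(-93 + 9030) = -80*8937 = -714960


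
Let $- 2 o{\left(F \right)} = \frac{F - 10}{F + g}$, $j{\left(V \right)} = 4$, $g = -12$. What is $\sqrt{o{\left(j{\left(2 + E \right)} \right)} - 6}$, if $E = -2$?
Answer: $\frac{i \sqrt{102}}{4} \approx 2.5249 i$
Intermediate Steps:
$o{\left(F \right)} = - \frac{-10 + F}{2 \left(-12 + F\right)}$ ($o{\left(F \right)} = - \frac{\left(F - 10\right) \frac{1}{F - 12}}{2} = - \frac{\left(-10 + F\right) \frac{1}{-12 + F}}{2} = - \frac{\frac{1}{-12 + F} \left(-10 + F\right)}{2} = - \frac{-10 + F}{2 \left(-12 + F\right)}$)
$\sqrt{o{\left(j{\left(2 + E \right)} \right)} - 6} = \sqrt{\frac{10 - 4}{2 \left(-12 + 4\right)} - 6} = \sqrt{\frac{10 - 4}{2 \left(-8\right)} - 6} = \sqrt{\frac{1}{2} \left(- \frac{1}{8}\right) 6 - 6} = \sqrt{- \frac{3}{8} - 6} = \sqrt{- \frac{51}{8}} = \frac{i \sqrt{102}}{4}$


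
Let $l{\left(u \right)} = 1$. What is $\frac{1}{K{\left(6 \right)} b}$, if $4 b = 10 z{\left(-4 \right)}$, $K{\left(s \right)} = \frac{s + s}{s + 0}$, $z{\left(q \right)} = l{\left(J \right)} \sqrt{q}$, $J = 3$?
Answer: $- \frac{i}{10} \approx - 0.1 i$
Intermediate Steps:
$z{\left(q \right)} = \sqrt{q}$ ($z{\left(q \right)} = 1 \sqrt{q} = \sqrt{q}$)
$K{\left(s \right)} = 2$ ($K{\left(s \right)} = \frac{2 s}{s} = 2$)
$b = 5 i$ ($b = \frac{10 \sqrt{-4}}{4} = \frac{10 \cdot 2 i}{4} = \frac{20 i}{4} = 5 i \approx 5.0 i$)
$\frac{1}{K{\left(6 \right)} b} = \frac{1}{2 \cdot 5 i} = \frac{1}{10 i} = - \frac{i}{10}$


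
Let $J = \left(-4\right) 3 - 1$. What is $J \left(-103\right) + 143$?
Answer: $1482$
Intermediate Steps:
$J = -13$ ($J = -12 - 1 = -13$)
$J \left(-103\right) + 143 = \left(-13\right) \left(-103\right) + 143 = 1339 + 143 = 1482$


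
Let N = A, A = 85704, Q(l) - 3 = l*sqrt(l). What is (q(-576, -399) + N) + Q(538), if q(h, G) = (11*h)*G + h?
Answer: 2613195 + 538*sqrt(538) ≈ 2.6257e+6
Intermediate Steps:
Q(l) = 3 + l**(3/2) (Q(l) = 3 + l*sqrt(l) = 3 + l**(3/2))
q(h, G) = h + 11*G*h (q(h, G) = 11*G*h + h = h + 11*G*h)
N = 85704
(q(-576, -399) + N) + Q(538) = (-576*(1 + 11*(-399)) + 85704) + (3 + 538**(3/2)) = (-576*(1 - 4389) + 85704) + (3 + 538*sqrt(538)) = (-576*(-4388) + 85704) + (3 + 538*sqrt(538)) = (2527488 + 85704) + (3 + 538*sqrt(538)) = 2613192 + (3 + 538*sqrt(538)) = 2613195 + 538*sqrt(538)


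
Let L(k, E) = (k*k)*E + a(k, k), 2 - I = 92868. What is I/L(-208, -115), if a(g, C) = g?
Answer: 46433/2487784 ≈ 0.018664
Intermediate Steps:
I = -92866 (I = 2 - 1*92868 = 2 - 92868 = -92866)
L(k, E) = k + E*k**2 (L(k, E) = (k*k)*E + k = k**2*E + k = E*k**2 + k = k + E*k**2)
I/L(-208, -115) = -92866*(-1/(208*(1 - 115*(-208)))) = -92866*(-1/(208*(1 + 23920))) = -92866/((-208*23921)) = -92866/(-4975568) = -92866*(-1/4975568) = 46433/2487784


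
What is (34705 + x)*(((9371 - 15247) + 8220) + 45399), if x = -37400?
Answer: -128667385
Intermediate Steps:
(34705 + x)*(((9371 - 15247) + 8220) + 45399) = (34705 - 37400)*(((9371 - 15247) + 8220) + 45399) = -2695*((-5876 + 8220) + 45399) = -2695*(2344 + 45399) = -2695*47743 = -128667385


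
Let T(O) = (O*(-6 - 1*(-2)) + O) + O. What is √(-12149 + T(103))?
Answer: I*√12355 ≈ 111.15*I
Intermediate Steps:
T(O) = -2*O (T(O) = (O*(-6 + 2) + O) + O = (O*(-4) + O) + O = (-4*O + O) + O = -3*O + O = -2*O)
√(-12149 + T(103)) = √(-12149 - 2*103) = √(-12149 - 206) = √(-12355) = I*√12355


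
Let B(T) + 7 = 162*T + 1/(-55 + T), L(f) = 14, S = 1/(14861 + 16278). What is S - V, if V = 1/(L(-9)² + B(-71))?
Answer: 5348953/44386745021 ≈ 0.00012051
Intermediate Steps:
S = 1/31139 ≈ 3.2114e-5
B(T) = -7 + 1/(-55 + T) + 162*T (B(T) = -7 + (162*T + 1/(-55 + T)) = -7 + (1/(-55 + T) + 162*T) = -7 + 1/(-55 + T) + 162*T)
V = -126/1425439 (V = 1/(14² + (386 - 8917*(-71) + 162*(-71)²)/(-55 - 71)) = 1/(196 + (386 + 633107 + 162*5041)/(-126)) = 1/(196 - (386 + 633107 + 816642)/126) = 1/(196 - 1/126*1450135) = 1/(196 - 1450135/126) = 1/(-1425439/126) = -126/1425439 ≈ -8.8394e-5)
S - V = 1/31139 - 1*(-126/1425439) = 1/31139 + 126/1425439 = 5348953/44386745021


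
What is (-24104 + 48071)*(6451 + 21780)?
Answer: 676612377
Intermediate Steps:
(-24104 + 48071)*(6451 + 21780) = 23967*28231 = 676612377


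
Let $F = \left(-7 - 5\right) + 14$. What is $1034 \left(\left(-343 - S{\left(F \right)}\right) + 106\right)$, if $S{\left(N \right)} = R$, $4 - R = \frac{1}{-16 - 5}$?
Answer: $- \frac{5234108}{21} \approx -2.4924 \cdot 10^{5}$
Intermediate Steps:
$F = 2$ ($F = -12 + 14 = 2$)
$R = \frac{85}{21}$ ($R = 4 - \frac{1}{-16 - 5} = 4 - \frac{1}{-21} = 4 - - \frac{1}{21} = 4 + \frac{1}{21} = \frac{85}{21} \approx 4.0476$)
$S{\left(N \right)} = \frac{85}{21}$
$1034 \left(\left(-343 - S{\left(F \right)}\right) + 106\right) = 1034 \left(\left(-343 - \frac{85}{21}\right) + 106\right) = 1034 \left(- \frac{7288}{21} + 106\right) = 1034 \left(- \frac{5062}{21}\right) = - \frac{5234108}{21}$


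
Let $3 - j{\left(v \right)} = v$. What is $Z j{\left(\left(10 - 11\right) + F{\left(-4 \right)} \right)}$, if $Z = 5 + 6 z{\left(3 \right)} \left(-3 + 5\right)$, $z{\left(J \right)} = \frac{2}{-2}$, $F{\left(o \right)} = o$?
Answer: $-56$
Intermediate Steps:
$z{\left(J \right)} = -1$ ($z{\left(J \right)} = 2 \left(- \frac{1}{2}\right) = -1$)
$j{\left(v \right)} = 3 - v$
$Z = -7$ ($Z = 5 + 6 \left(- (-3 + 5)\right) = 5 + 6 \left(\left(-1\right) 2\right) = 5 + 6 \left(-2\right) = 5 - 12 = -7$)
$Z j{\left(\left(10 - 11\right) + F{\left(-4 \right)} \right)} = - 7 \left(3 - \left(\left(10 - 11\right) - 4\right)\right) = - 7 \left(3 - \left(-1 - 4\right)\right) = - 7 \left(3 - -5\right) = - 7 \left(3 + 5\right) = \left(-7\right) 8 = -56$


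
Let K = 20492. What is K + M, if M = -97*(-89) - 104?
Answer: 29021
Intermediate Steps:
M = 8529 (M = 8633 - 104 = 8529)
K + M = 20492 + 8529 = 29021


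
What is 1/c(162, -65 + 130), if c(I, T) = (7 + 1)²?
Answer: 1/64 ≈ 0.015625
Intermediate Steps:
c(I, T) = 64 (c(I, T) = 8² = 64)
1/c(162, -65 + 130) = 1/64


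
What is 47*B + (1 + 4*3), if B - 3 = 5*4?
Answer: 1094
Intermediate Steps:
B = 23 (B = 3 + 5*4 = 3 + 20 = 23)
47*B + (1 + 4*3) = 47*23 + (1 + 4*3) = 1081 + (1 + 12) = 1081 + 13 = 1094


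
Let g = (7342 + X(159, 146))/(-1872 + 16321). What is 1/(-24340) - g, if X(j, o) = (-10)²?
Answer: -181152729/351688660 ≈ -0.51509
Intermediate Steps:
X(j, o) = 100
g = 7442/14449 (g = (7342 + 100)/(-1872 + 16321) = 7442/14449 ≈ 0.51505)
1/(-24340) - g = 1/(-24340) - 1*7442/14449 = -1/24340 - 7442/14449 = -181152729/351688660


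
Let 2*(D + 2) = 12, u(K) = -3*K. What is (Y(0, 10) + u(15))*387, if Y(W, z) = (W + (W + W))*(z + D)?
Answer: -17415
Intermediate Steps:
D = 4 (D = -2 + (½)*12 = -2 + 6 = 4)
Y(W, z) = 3*W*(4 + z) (Y(W, z) = (W + (W + W))*(z + 4) = (W + 2*W)*(4 + z) = (3*W)*(4 + z) = 3*W*(4 + z))
(Y(0, 10) + u(15))*387 = (3*0*(4 + 10) - 3*15)*387 = (3*0*14 - 45)*387 = (0 - 45)*387 = -45*387 = -17415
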